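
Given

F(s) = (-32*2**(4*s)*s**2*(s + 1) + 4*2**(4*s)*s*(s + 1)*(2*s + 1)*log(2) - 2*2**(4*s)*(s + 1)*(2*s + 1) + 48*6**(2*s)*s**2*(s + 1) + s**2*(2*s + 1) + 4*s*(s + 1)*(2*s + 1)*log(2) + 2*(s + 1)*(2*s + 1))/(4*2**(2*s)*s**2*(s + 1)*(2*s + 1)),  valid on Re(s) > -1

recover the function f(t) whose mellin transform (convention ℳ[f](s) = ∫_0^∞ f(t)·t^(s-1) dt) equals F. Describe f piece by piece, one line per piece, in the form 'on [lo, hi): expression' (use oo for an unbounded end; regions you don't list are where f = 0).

invert the power substitution to get t**2 on [0, 1/2); log(t) on [1/2, 2); 2*t on [2, 3)
slice at 1/4, 4, transform all 3 pieces, and sum them
on [0, 1/4) integrate f = t against the kernel
[1/4, 4) adds the kernel integral of log(sqrt(t))
[4, 9) adds the kernel integral of 2*sqrt(t)

on [0, 1/4): t
on [1/4, 4): log(sqrt(t))
on [4, 9): 2*sqrt(t)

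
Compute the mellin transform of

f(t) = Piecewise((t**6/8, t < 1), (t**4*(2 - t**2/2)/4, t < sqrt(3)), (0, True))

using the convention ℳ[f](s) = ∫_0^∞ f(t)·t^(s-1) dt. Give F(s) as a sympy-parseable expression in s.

back out the power substitution: t**3/8 on [0, 1); t**2*(2 - t/2)/4 on [1, 3)
peel off the common scale on t: t**3 on [0, 1/2); t**2*(2 - t) on [1/2, 3/2)
the shared t-power comes off first: t on [0, 1/2); 2 - t on [1/2, 3/2)
the 2 pieces separated at 1 each add one integral
on [0, 1) integrate f = t**6/8 against the kernel
over [1, sqrt(3)), the kernel integral of t**4*(2 - t**2/2)/4 enters the sum

(3**(s/2 + 2)*(s + 4)/8 + 3**(s/2 + 2) - s/4 - 2)/((s + 4)*(s + 6))
  Re(s) > -6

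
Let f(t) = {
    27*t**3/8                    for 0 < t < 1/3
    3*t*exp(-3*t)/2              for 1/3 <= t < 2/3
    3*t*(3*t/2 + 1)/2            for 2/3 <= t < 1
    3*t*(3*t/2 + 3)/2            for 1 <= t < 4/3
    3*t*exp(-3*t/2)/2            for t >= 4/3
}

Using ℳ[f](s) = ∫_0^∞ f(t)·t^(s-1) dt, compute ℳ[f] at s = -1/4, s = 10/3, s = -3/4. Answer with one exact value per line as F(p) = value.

invert the common scale on t to get t**3 on [0, 1/2); t*exp(-2*t) on [1/2, 1); t*(t + 1) on [1, 3/2); …
invert the shared t-power to get t**2 on [0, 1/2); exp(-2*t) on [1/2, 1); t + 1 on [1, 3/2); …
f breaks at 1/3, 2/3, 1, 4/3 into 5 integrals to sum
over [0, 1/3), the kernel integral of 27*t**3/8 enters the sum
on [1/3, 2/3): add ∫ 3*t*exp(-3*t)/2·t^(s-1) dt
∫ over [2/3, 1) of 3*t*(3*t/2 + 1)/2·t^(s-1) joins the sum
on [1, 4/3): add ∫ 3*t*(3*t/2 + 3)/2·t^(s-1) dt
∫ over [4/3, ∞) of 3*t*exp(-3*t/2)/2·t^(s-1) joins the sum

F(-1/4) = 3**(1/4)*(-616*3**(3/4) - 440*2**(3/4) - 231*uppergamma(3/4, 2) + 21 + 231*2**(3/4)*uppergamma(3/4, 2) + 231*uppergamma(3/4, 1) + 2376*sqrt(2))/462
F(10/3) = 3**(2/3)*(-36936*3**(1/3) - 6612*2**(1/3) - 988*uppergamma(13/3, 2) + 39 + 988*uppergamma(13/3, 1) + 15808*2**(1/3)*uppergamma(13/3, 2) + 269952*2**(2/3))/160056
F(-3/4) = 3**(3/4)*(-360*3**(1/4) - 216*2**(1/4) - 45*uppergamma(1/4, 2) + 45*2**(1/4)*uppergamma(1/4, 2) + 5 + 45*uppergamma(1/4, 1) + 612*sqrt(2))/90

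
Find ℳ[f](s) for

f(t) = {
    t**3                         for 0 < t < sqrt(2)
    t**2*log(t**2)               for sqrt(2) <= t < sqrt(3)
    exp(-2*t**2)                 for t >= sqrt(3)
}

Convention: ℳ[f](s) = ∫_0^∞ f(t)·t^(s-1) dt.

(-12**(s/2)*s*(s + 3)*log(2) - 2*12**(s/2)*(s + 3)*log(2) + 2*12**(s/2)*(s + 3) + 4*12**(s/2)*sqrt(2)*(s**2/4 + s + 1) + 3*18**(s/2)*s*(s + 3)*log(3)/2 - 3*18**(s/2)*(s + 3) + 3*18**(s/2)*(s + 3)*log(3) + 3**(s/2)*(s + 3)*(s**2/4 + s + 1)*uppergamma(s/2, 6))/(2*6**(s/2)*(s + 3)*(s**2/4 + s + 1))
  Re(s) > -3

undo the power substitution: t**(3/2) on [0, 2); t*log(t) on [2, 3); exp(-2*t) on [3, ∞)
the 3 pieces separated at sqrt(2), sqrt(3) each add one integral
∫ t**3·t^(s-1) over [0, sqrt(2))
on [sqrt(2), sqrt(3)): add ∫ t**2*log(t**2)·t^(s-1) dt
segment sqrt(3) to ∞ holds exp(-2*t**2); add its integral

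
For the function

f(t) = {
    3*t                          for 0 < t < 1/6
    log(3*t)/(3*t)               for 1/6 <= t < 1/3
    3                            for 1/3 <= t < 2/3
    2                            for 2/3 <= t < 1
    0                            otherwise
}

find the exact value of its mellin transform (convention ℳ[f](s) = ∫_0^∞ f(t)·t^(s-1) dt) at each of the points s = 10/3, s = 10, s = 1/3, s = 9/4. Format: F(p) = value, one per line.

reversing the common scale on t: t on [0, 1/2); log(t)/t on [1/2, 1); 3 on [1, 2); …
integrate the 4 segments split at 1/6, 1/3, 2/3, then add the results
between 0 and 1/6 the integrand is 3*t·t^(s-1)
segment [1/6, 1/3) carries log(3*t)/(3*t); integrate it
on [1/3, 2/3) integrate f = 3 against the kernel
∫ over [2/3, 1) of 2·t^(s-1) joins the sum

F(10/3) = 6**(2/3)*(-18408*2**(1/3) + 1025 + 1820*log(2) + 40768*2**(2/3) + 275184*6**(1/3))/2751840
F(10) = log(2)/272097792 + 108682157681/538753628160
F(1/3) = 6**(2/3)*(-30*2**(1/3) - 8*log(2) + 8*2**(2/3) + 13 + 16*6**(1/3))/16
F(9/4) = 6**(3/4)*(-11544*2**(1/4) + 2340*log(2) + 2097 + 10400*sqrt(2) + 46800*6**(1/4))/315900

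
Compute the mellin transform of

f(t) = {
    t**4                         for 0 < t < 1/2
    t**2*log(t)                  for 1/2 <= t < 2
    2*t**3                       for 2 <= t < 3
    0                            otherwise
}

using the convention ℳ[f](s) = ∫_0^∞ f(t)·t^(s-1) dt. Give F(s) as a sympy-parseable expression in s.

invert the shared t-power to get t**2 on [0, 1/2); log(t) on [1/2, 2); 2*t on [2, 3)
summing 3 kernel integrals split by 1/2, 2 yields ℳ[f](s)
for t in [0, 1/2): the term is ∫ t**4·t^(s-1)
on [1/2, 2) integrate f = t**2*log(t) against the kernel
the [2, 3) slice contributes ∫ 2*t**3·t^(s-1) dt

(-256*2**(2*s)*(s + 2)**2*(s + 4) + 64*2**(2*s)*(s + 2)*(s + 3)*(s + 4)*log(2) - 64*2**(2*s)*(s + 3)*(s + 4) + 864*6**s*(s + 2)**2*(s + 4) + (s + 2)**2*(s + 3) + 4*(s + 2)*(s + 3)*(s + 4)*log(2) + 4*(s + 3)*(s + 4))/(16*2**s*(s + 2)**2*(s + 3)*(s + 4))
  Re(s) > -4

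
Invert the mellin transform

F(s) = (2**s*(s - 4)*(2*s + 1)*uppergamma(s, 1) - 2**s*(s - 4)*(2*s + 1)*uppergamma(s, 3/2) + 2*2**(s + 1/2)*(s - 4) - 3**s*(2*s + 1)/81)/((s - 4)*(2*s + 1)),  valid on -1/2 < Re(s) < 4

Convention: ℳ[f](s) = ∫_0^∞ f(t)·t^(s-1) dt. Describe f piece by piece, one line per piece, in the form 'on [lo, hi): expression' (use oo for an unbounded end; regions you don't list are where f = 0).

slice at 2, 3, transform all 3 pieces, and sum them
∫ over [0, 2) of sqrt(t)·t^(s-1) joins the sum
∫ over [2, 3) of exp(-t/2)·t^(s-1) joins the sum
for t in [3, ∞): the term is ∫ t**(-4)·t^(s-1)

on [0, 2): sqrt(t)
on [2, 3): exp(-t/2)
on [3, oo): t**(-4)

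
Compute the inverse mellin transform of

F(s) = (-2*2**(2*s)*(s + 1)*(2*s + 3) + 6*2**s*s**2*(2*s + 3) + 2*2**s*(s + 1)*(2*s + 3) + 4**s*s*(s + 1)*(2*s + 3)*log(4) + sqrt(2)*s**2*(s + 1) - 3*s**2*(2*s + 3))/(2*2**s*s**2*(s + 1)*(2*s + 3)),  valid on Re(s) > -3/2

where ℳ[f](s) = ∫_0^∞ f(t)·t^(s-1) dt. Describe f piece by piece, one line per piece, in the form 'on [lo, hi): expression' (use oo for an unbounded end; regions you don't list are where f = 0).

on [0, 1/2): t**(3/2)
on [1/2, 1): 3*t
on [1, 2): log(t)

cuts at 1/2, 1: linearity sums the 3 kernel integrals
∫ t**(3/2)·t^(s-1) over [0, 1/2)
∫ 3*t·t^(s-1) over [1/2, 1)
segment 1 to 2 holds log(t); add its integral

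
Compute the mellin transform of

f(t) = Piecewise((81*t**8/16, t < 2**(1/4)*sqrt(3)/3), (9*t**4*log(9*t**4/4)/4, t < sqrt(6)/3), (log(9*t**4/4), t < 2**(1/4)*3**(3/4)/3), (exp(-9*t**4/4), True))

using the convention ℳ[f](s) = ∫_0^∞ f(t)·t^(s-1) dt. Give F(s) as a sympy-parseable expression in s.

strip the power substitution: 81*t**4/16 on [0, sqrt(2)/3); 9*t**2*log(9*t**2/4)/4 on [sqrt(2)/3, 2/3); log(9*t**2/4) on [2/3, sqrt(6)/3); …
peel off the common scale on t: t**4 on [0, sqrt(2)/2); t**2*log(t**2) on [sqrt(2)/2, 1); log(t**2) on [1, sqrt(6)/2); …
the power substitution comes off first: t**2 on [0, 1/2); t*log(t) on [1/2, 1); log(t) on [1, 3/2); …
breakpoints 2**(1/4)*sqrt(3)/3, sqrt(6)/3, 2**(1/4)*3**(3/4)/3: one integral from each of the 4 segments
for t in [0, 2**(1/4)*sqrt(3)/3): the term is ∫ 81*t**8/16·t^(s-1)
∫ over [2**(1/4)*sqrt(3)/3, sqrt(6)/3) of 9*t**4*log(9*t**4/4)/4·t^(s-1) joins the sum
between sqrt(6)/3 and 2**(1/4)*3**(3/4)/3 the integrand is log(9*t**4/4)·t^(s-1)
on [2**(1/4)*3**(3/4)/3, ∞) integrate f = exp(-9*t**4/4) against the kernel

2**(s/4)*(sqrt(3)/3)**s*(2**(s/4)*s**2*(s + 8)*(s**2 + 8*s + 16)*uppergamma(s/4, 3/2) - 16*2**(s/4)*s**2*(s + 8) + 16*2**(s/4)*(s + 8)*(s**2 + 8*s + 16) + 3**(s/4)*s*(s + 8)*(-4*log(2) + 4*log(3))*(s**2 + 8*s + 16) - 16*3**(s/4)*(s + 8)*(s**2 + 8*s + 16) + s**3*(s + 8)*log(4) + 8*s**2*(s + 8)*log(2) + 8*s**2*(s + 8) + s**2*(s**2 + 8*s + 16))/(4*s**2*(s + 8)*(s**2 + 8*s + 16))
  Re(s) > -8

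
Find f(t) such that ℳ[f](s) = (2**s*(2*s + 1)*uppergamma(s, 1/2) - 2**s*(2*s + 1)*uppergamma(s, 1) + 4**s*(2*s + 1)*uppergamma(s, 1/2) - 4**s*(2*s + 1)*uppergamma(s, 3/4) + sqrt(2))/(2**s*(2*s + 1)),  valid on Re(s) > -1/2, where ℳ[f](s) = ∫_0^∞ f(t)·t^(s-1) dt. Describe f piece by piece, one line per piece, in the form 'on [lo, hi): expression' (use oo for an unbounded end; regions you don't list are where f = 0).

breakpoints 1/2, 1: one integral from each of the 3 segments
the [0, 1/2) slice contributes ∫ sqrt(t)·t^(s-1) dt
piece [1/2, 1): integrate exp(-t) against the kernel
∫ over [1, 3/2) of exp(-t/2)·t^(s-1) joins the sum

on [0, 1/2): sqrt(t)
on [1/2, 1): exp(-t)
on [1, 3/2): exp(-t/2)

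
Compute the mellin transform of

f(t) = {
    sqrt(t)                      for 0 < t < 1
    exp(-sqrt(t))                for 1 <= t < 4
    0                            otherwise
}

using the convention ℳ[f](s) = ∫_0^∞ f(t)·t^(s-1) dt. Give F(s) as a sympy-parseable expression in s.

2*((2*s + 1)*uppergamma(2*s, 1) - (2*s + 1)*uppergamma(2*s, 2) + 1)/(2*s + 1)
  Re(s) > -1/2

strip the power substitution: t on [0, 1); exp(-t) on [1, 2)
decompose at 1; ℳ[f](s) sums the 2 pieces' integrals
segment [0, 1) carries sqrt(t); integrate it
segment [1, 4) carries exp(-sqrt(t)); integrate it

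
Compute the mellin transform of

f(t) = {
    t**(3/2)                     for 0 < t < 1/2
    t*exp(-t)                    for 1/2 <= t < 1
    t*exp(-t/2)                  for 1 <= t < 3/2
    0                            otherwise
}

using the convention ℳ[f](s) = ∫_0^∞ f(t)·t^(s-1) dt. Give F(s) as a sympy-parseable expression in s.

(4*2**(2*s)*(2*s + 3)*uppergamma(s + 1, 1/2) - 4*2**(2*s)*(2*s + 3)*uppergamma(s + 1, 3/4) + 2*2**s*(2*s + 3)*uppergamma(s + 1, 1/2) - 2*2**s*(2*s + 3)*uppergamma(s + 1, 1) + sqrt(2))/(2*2**s*(2*s + 3))
  Re(s) > -3/2

reversing the shared t-power: sqrt(t) on [0, 1/2); exp(-t) on [1/2, 1); exp(-t/2) on [1, 3/2)
treat the 3 regions marked off by 1/2, 1 separately and sum
[0, 1/2) adds the kernel integral of t**(3/2)
on [1/2, 1): add ∫ t*exp(-t)·t^(s-1) dt
∫ over [1, 3/2) of t*exp(-t/2)·t^(s-1) joins the sum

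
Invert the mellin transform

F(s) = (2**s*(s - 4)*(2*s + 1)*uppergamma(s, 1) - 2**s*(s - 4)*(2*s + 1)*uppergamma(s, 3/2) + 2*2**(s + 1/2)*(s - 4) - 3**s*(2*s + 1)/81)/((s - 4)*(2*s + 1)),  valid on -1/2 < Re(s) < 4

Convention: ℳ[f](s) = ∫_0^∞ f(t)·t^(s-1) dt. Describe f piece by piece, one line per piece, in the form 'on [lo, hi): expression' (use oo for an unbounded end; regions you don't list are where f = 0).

slice at 2, 3, transform all 3 pieces, and sum them
on [0, 2) integrate f = sqrt(t) against the kernel
piece [2, 3): integrate exp(-t/2) against the kernel
piece [3, ∞): integrate t**(-4) against the kernel

on [0, 2): sqrt(t)
on [2, 3): exp(-t/2)
on [3, oo): t**(-4)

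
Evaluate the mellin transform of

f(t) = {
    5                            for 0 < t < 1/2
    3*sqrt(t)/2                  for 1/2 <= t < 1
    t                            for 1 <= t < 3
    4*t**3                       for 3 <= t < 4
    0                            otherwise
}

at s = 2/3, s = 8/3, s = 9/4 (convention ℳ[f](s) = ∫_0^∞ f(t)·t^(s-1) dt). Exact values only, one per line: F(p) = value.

treat the 4 regions marked off by 1/2, 1, 3 separately and sum
∫ 5·t^(s-1) over [0, 1/2)
on [1/2, 1): add ∫ 3*sqrt(t)/2·t^(s-1) dt
piece [1, 3): integrate t against the kernel
over [3, 4), the kernel integral of 4*t**3 enters the sum

F(2/3) = -1521*3**(2/3)/55 - 9*2**(5/6)/28 + 24/35 + 6309*2**(1/3)/44
F(8/3) = -30699*3**(2/3)/187 - 9*2**(5/6)/304 + 42/209 + 1573119*2**(1/3)/1088
F(9/4) = -16092*3**(1/4)/91 - 3*2**(1/4)/44 + 34/143 + 5*2**(3/4)/18 + 16384*sqrt(2)/21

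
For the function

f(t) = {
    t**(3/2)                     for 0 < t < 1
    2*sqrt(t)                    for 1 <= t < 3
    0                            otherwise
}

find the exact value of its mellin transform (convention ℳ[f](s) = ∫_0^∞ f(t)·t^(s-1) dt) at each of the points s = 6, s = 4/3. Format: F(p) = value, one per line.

F(6) = -34/195 + 2916*sqrt(3)/13
F(4/3) = -138/187 + 36*3**(5/6)/11

integrate the 2 segments split at 1, then add the results
∫ over [0, 1) of t**(3/2)·t^(s-1) joins the sum
on [1, 3) integrate f = 2*sqrt(t) against the kernel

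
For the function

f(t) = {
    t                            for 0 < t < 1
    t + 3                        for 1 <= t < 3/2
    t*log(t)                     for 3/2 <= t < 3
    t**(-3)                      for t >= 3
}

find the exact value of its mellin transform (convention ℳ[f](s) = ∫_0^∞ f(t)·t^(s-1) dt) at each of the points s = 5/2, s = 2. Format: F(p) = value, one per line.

F(5/2) = -226*sqrt(3)/147 - 27*sqrt(6)*log(3)/56 - 6/5 + 27*sqrt(6)*log(2)/56 + 3861*sqrt(6)/1960 + 54*sqrt(3)*log(3)/7
F(2) = 17/24 + 9*log(2)/8 + 63*log(3)/8

split f at 1, 3/2, 3: ℳ[f](s) collects 4 kernel integrals
segment [0, 1) carries t; integrate it
for t in [1, 3/2): the term is ∫ (t + 3)·t^(s-1)
piece [3/2, 3): integrate t*log(t) against the kernel
on [3, ∞) integrate f = t**(-3) against the kernel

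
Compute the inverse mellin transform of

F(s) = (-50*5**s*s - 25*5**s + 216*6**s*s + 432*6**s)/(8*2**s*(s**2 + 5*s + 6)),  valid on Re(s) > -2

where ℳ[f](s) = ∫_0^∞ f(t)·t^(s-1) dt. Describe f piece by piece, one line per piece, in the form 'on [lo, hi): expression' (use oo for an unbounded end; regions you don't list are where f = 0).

on [0, 5/2): 3*t**2/2
on [5/2, 3): t**3

integrate the 2 segments split at 5/2, then add the results
over [0, 5/2), the kernel integral of 3*t**2/2 enters the sum
∫ t**3·t^(s-1) over [5/2, 3)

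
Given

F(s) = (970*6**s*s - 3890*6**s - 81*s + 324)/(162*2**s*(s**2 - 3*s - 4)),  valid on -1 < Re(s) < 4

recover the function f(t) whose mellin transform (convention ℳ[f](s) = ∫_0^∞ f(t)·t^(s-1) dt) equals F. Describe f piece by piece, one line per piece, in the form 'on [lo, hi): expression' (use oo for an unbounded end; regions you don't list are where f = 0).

on [0, 1/2): t
on [1/2, 3): 2*t
on [3, oo): t**(-4)

f breaks at 1/2, 3 into 3 integrals to sum
[0, 1/2) adds the kernel integral of t
between 1/2 and 3 the integrand is 2*t·t^(s-1)
segment 3 to ∞ holds t**(-4); add its integral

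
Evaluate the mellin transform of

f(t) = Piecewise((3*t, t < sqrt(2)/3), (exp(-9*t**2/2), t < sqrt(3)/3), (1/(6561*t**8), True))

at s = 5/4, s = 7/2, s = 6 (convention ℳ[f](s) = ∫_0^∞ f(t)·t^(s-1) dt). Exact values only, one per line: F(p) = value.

the common scale on t comes off first: t on [0, sqrt(2)); exp(-t**2/2) on [sqrt(2), sqrt(3)); t**(-8) on [sqrt(3), ∞)
back out the power substitution: sqrt(t) on [0, 2); exp(-t/2) on [2, 3); t**(-4) on [3, ∞)
summing 3 kernel integrals split by sqrt(2)/3, sqrt(3)/3 yields ℳ[f](s)
∫ over [0, sqrt(2)/3) of 3*t·t^(s-1) joins the sum
on [sqrt(2)/3, sqrt(3)/3) integrate f = exp(-9*t**2/2) against the kernel
for t in [sqrt(3)/3, ∞): the term is ∫ 1/(6561*t**8)·t^(s-1)

F(5/4) = 3**(3/4)*(-2187*2**(5/8)*uppergamma(5/8, 3/2) + 8*3**(5/8) + 2187*2**(5/8)*uppergamma(5/8, 1) + 3888*2**(1/8))/39366
F(7/2) = sqrt(3)*(-243*2**(3/4)*uppergamma(7/4, 3/2) + 2*3**(3/4) + 243*2**(3/4)*uppergamma(7/4, 1) + 216*2**(1/4))/19683
F(6) = -29*exp(-3/2)/729 + 1/4374 + 8*sqrt(2)/5103 + 20*exp(-1)/729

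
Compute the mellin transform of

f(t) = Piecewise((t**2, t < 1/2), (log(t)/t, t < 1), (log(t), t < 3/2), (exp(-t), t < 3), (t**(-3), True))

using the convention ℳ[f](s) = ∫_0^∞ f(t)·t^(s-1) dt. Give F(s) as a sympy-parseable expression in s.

(108*2**s*s**2*(s - 3)*(s + 2)*(s**2 - 2*s + 1)*uppergamma(s, 3/2) - 108*2**s*s**2*(s - 3)*(s + 2)*(s**2 - 2*s + 1)*uppergamma(s, 3) - 108*2**s*s**2*(s - 3)*(s + 2) + 108*2**s*(s - 3)*(s + 2)*(s**2 - 2*s + 1) - 108*3**s*s*(s - 3)*(s + 2)*(s**2 - 2*s + 1)*log(2) + 108*3**s*s*(s - 3)*(s + 2)*(s**2 - 2*s + 1)*log(3) - 108*3**s*(s - 3)*(s + 2)*(s**2 - 2*s + 1) - 4*6**s*s**2*(s + 2)*(s**2 - 2*s + 1) + 216*s**3*(s - 3)*(s + 2)*log(2) - 216*s**2*(s - 3)*(s + 2)*log(2) + 216*s**2*(s - 3)*(s + 2) + 27*s**2*(s - 3)*(s**2 - 2*s + 1))/(108*2**s*s**2*(s - 3)*(s + 2)*(s**2 - 2*s + 1))
  -2 < Re(s) < 3

summing 5 kernel integrals split by 1/2, 1, 3/2, 3 yields ℳ[f](s)
segment [0, 1/2) carries t**2; integrate it
∫ log(t)/t·t^(s-1) over [1/2, 1)
the [1, 3/2) slice contributes ∫ log(t)·t^(s-1) dt
on [3/2, 3): add ∫ exp(-t)·t^(s-1) dt
piece [3, ∞): integrate t**(-3) against the kernel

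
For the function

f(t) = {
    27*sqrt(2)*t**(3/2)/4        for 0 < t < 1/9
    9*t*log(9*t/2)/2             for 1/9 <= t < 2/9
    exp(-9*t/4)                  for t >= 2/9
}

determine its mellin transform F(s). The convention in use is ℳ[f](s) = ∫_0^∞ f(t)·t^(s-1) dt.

invert the common scale on t to get 3*sqrt(3)*t**(3/2) on [0, 1/6); 3*t*log(3*t) on [1/6, 1/3); exp(-3*t/2) on [1/3, ∞)
strip the common scale on t: t**(3/2) on [0, 1/2); t*log(t) on [1/2, 1); exp(-t/2) on [1, ∞)
split f at 1/9, 2/9: ℳ[f](s) collects 3 kernel integrals
the [0, 1/9) slice contributes ∫ 27*sqrt(2)*t**(3/2)/4·t^(s-1) dt
segment 1/9 to 2/9 holds 9*t*log(9*t/2)/2; add its integral
the [2/9, ∞) slice contributes ∫ exp(-9*t/4)·t^(s-1) dt

(2*2**(2*s)*(2*s + 3)*(s**2 + 2*s + 1)*uppergamma(s, 1/2) - 2*2**s*(2*s + 3) + s*(2*s + 3)*log(2) + 2*s + (2*s + 3)*log(2) + sqrt(2)*(s**2 + 2*s + 1) + 3)/(2*9**s*(2*s + 3)*(s**2 + 2*s + 1))
  Re(s) > -3/2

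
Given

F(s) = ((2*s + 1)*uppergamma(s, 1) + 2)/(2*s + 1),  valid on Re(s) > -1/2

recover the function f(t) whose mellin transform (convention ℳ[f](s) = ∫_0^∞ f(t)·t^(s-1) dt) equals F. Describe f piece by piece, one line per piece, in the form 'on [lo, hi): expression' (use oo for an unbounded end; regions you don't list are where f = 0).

on [0, 1): sqrt(t)
on [1, oo): exp(-t)

split f at 1: ℳ[f](s) collects 2 kernel integrals
piece [0, 1): integrate sqrt(t) against the kernel
between 1 and ∞ the integrand is exp(-t)·t^(s-1)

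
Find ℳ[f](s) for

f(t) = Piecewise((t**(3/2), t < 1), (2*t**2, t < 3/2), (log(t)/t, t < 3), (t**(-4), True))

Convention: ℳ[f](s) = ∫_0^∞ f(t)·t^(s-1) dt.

the 4 pieces separated at 1, 3/2, 3 each add one integral
∫ over [0, 1) of t**(3/2)·t^(s-1) joins the sum
over [1, 3/2), the kernel integral of 2*t**2 enters the sum
[3/2, 3) adds the kernel integral of log(t)/t
∫ over [3, ∞) of t**(-4)·t^(s-1) joins the sum

(324*2**s*(s - 4)*(s + 2)*(s**2 - 2*s + 1) - 324*2**s*(s - 4)*(2*s + 3)*(s**2 - 2*s + 1) - 108*3**s*s*(s - 4)*(s + 2)*(2*s + 3)*log(3) + 108*3**s*s*(s - 4)*(s + 2)*(2*s + 3)*log(2) - 108*3**s*(s - 4)*(s + 2)*(2*s + 3)*log(2) + 108*3**s*(s - 4)*(s + 2)*(2*s + 3) + 108*3**s*(s - 4)*(s + 2)*(2*s + 3)*log(3) + 729*3**s*(s - 4)*(2*s + 3)*(s**2 - 2*s + 1) + 54*6**s*s*(s - 4)*(s + 2)*(2*s + 3)*log(3) - 54*6**s*(s - 4)*(s + 2)*(2*s + 3)*log(3) - 54*6**s*(s - 4)*(s + 2)*(2*s + 3) - 2*6**s*(s + 2)*(2*s + 3)*(s**2 - 2*s + 1))/(162*2**s*(s - 4)*(s + 2)*(2*s + 3)*(s**2 - 2*s + 1))
  -3/2 < Re(s) < 4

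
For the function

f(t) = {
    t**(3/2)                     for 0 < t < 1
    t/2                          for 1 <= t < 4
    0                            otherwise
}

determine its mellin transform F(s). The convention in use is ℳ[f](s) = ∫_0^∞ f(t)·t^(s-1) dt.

(2**(2*s + 2)*(2*s + 3) + 2*s + 1)/(2*(s + 1)*(2*s + 3))
  Re(s) > -3/2

back out the shared t-power: sqrt(t) on [0, 1); 1/2 on [1, 4)
strip the power substitution: t on [0, 1); 1/2 on [1, 2)
slice at 1, transform all 2 pieces, and sum them
segment [0, 1) carries t**(3/2); integrate it
segment 1 to 4 holds t/2; add its integral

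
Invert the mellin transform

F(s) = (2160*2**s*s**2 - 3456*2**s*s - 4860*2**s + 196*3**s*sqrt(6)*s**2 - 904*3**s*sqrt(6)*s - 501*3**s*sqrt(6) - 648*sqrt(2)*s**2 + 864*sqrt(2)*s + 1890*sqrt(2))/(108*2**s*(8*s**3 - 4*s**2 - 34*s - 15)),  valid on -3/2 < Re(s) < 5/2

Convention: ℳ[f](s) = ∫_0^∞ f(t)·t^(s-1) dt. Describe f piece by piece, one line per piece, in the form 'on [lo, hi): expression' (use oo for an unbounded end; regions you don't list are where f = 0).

on [0, 1/2): t**(3/2)
on [1/2, 1): sqrt(t)*(2*t + 1)
on [1, 3/2): t**(3/2)/2
on [3/2, oo): t**(-5/2)

reversing the power substitution: t**3 on [0, sqrt(2)/2); t*(2*t**2 + 1) on [sqrt(2)/2, 1); t**3/2 on [1, sqrt(6)/2); …
undo the shared t-power: t**2 on [0, sqrt(2)/2); 2*t**2 + 1 on [sqrt(2)/2, 1); t**2/2 on [1, sqrt(6)/2); …
remove the power substitution first: t on [0, 1/2); 2*t + 1 on [1/2, 1); t/2 on [1, 3/2); …
along the cuts 1/2, 1, 3/2, ℳ[f](s) splits into 4 integrals
segment 0 to 1/2 holds t**(3/2); add its integral
[1/2, 1) adds the kernel integral of sqrt(t)*(2*t + 1)
the [1, 3/2) slice contributes ∫ t**(3/2)/2·t^(s-1) dt
∫ t**(-5/2)·t^(s-1) over [3/2, ∞)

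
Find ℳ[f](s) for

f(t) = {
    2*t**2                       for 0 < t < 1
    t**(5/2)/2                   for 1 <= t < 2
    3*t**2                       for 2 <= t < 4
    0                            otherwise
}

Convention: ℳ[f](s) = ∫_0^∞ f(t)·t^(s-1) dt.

along the cuts 1, 2, ℳ[f](s) splits into 3 integrals
segment [0, 1) carries 2*t**2; integrate it
over [1, 2), the kernel integral of t**(5/2)/2 enters the sum
[2, 4) adds the kernel integral of 3*t**2

(2**(s + 2)*(-6*s - 15) + 2**(s + 5/2)*(s + 2) + 2**(2*s + 4)*(6*s + 15) + 3*s + 8)/((s + 2)*(2*s + 5))
  Re(s) > -2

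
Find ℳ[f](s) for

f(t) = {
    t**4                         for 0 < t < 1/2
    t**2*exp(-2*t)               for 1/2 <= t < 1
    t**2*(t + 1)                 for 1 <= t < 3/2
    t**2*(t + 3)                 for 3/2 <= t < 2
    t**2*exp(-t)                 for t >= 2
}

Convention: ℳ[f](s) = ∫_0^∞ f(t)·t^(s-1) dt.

(320*2**(2*s)*(s + 2)*(s + 4) + 192*2**(2*s)*(s + 4) + 16*2**s*(s + 2)*(s + 3)*(s + 4)*uppergamma(s + 2, 2) - 32*2**s*(s + 2)*(s + 4) - 16*2**s*(s + 4) - 72*3**s*(s + 2)*(s + 4) - 72*3**s*(s + 4) + 4*(s + 2)*(s + 3)*(s + 4)*uppergamma(s + 2, 1) - 4*(s + 2)*(s + 3)*(s + 4)*uppergamma(s + 2, 2) + (s + 2)*(s + 3))/(16*2**s*(s + 2)*(s + 3)*(s + 4))
  Re(s) > -4

invert the shared t-power to get t**3 on [0, 1/2); t*exp(-2*t) on [1/2, 1); t*(t + 1) on [1, 3/2); …
back out the shared t-power: t**2 on [0, 1/2); exp(-2*t) on [1/2, 1); t + 1 on [1, 3/2); …
summing 5 kernel integrals split by 1/2, 1, 3/2, 2 yields ℳ[f](s)
[0, 1/2) adds the kernel integral of t**4
over [1/2, 1), the kernel integral of t**2*exp(-2*t) enters the sum
piece [1, 3/2): integrate t**2*(t + 1) against the kernel
between 3/2 and 2 the integrand is t**2*(t + 3)·t^(s-1)
the [2, ∞) slice contributes ∫ t**2*exp(-t)·t^(s-1) dt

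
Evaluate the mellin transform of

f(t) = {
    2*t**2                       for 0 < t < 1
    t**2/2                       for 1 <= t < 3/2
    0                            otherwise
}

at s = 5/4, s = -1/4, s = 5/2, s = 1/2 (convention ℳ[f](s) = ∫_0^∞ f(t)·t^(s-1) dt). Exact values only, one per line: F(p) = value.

f breaks at 1 into 2 integrals to sum
piece [0, 1): integrate 2*t**2 against the kernel
∫ t**2/2·t^(s-1) over [1, 3/2)

F(5/4) = 6/13 + 27*2**(3/4)*3**(1/4)/104
F(-1/4) = 3*2**(1/4)*3**(3/4)/14 + 6/7
F(5/2) = 1/3 + 9*sqrt(6)/32
F(1/2) = 9*sqrt(6)/40 + 3/5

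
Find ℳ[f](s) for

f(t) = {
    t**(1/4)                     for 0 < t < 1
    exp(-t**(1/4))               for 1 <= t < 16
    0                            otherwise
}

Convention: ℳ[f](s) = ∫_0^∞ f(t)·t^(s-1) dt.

4*((4*s + 1)*uppergamma(4*s, 1) - (4*s + 1)*uppergamma(4*s, 2) + 1)/(4*s + 1)
  Re(s) > -1/4

back out the power substitution: sqrt(t) on [0, 1); exp(-sqrt(t)) on [1, 4)
peel off the power substitution: t on [0, 1); exp(-t) on [1, 2)
slice at 1, transform all 2 pieces, and sum them
for t in [0, 1): the term is ∫ t**(1/4)·t^(s-1)
for t in [1, 16): the term is ∫ exp(-t**(1/4))·t^(s-1)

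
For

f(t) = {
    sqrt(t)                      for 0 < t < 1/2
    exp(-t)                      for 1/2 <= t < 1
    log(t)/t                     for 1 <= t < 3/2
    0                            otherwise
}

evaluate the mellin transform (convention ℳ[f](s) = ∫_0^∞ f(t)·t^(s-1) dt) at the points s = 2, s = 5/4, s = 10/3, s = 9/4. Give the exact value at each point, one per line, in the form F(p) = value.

along the cuts 1/2, 1, ℳ[f](s) splits into 3 integrals
segment [0, 1/2) carries sqrt(t); integrate it
∫ exp(-t)·t^(s-1) over [1/2, 1)
segment [1, 3/2) carries log(t)/t; integrate it

F(2) = -2*exp(-1) - 1/2 + sqrt(2)/20 + log(205891132094649/1073741824)/20 + 3*exp(-1/2)/2
F(5/4) = -8*2**(3/4)*3**(1/4) - uppergamma(5/4, 1) + 2**(1/4)/7 + uppergamma(5/4, 1/2) + log(3**(2*2**(3/4)*3**(1/4))/2**(2*2**(3/4)*3**(1/4))) + 16
F(10/3) = -uppergamma(10/3, 1) - 81*2**(2/3)*3**(1/3)/392 + 3*2**(1/6)/184 + 9/49 + log(3**(27*2**(2/3)*3**(1/3)/56)/2**(27*2**(2/3)*3**(1/3)/56)) + uppergamma(10/3, 1/2)
F(9/4) = -12*2**(3/4)*3**(1/4)/25 - uppergamma(9/4, 1) + 2**(1/4)/22 + log(3**(3*2**(3/4)*3**(1/4)/5)/2**(3*2**(3/4)*3**(1/4)/5)) + 16/25 + uppergamma(9/4, 1/2)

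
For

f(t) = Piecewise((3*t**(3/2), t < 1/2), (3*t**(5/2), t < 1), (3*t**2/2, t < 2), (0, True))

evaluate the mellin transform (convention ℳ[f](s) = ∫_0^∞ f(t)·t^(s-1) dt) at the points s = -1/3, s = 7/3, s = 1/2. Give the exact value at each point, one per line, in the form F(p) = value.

F(-1/3) = 63/130 + 171*2**(5/6)/364 + 9*2**(2/3)/5
F(7/3) = 315*2**(1/6)/10672 + 207/754 + 72*2**(1/3)/13
F(1/2) = 13/20 + 12*sqrt(2)/5

split f at 1/2, 1: ℳ[f](s) collects 3 kernel integrals
piece [0, 1/2): integrate 3*t**(3/2) against the kernel
on [1/2, 1): add ∫ 3*t**(5/2)·t^(s-1) dt
∫ over [1, 2) of 3*t**2/2·t^(s-1) joins the sum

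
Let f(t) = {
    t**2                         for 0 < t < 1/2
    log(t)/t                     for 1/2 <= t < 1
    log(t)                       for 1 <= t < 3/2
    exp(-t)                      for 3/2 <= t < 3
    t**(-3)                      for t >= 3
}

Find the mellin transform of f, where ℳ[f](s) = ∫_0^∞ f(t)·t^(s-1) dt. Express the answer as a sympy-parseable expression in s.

treat the 5 regions marked off by 1/2, 1, 3/2, 3 separately and sum
segment [0, 1/2) carries t**2; integrate it
on [1/2, 1) integrate f = log(t)/t against the kernel
∫ over [1, 3/2) of log(t)·t^(s-1) joins the sum
between 3/2 and 3 the integrand is exp(-t)·t^(s-1)
the [3, ∞) slice contributes ∫ t**(-3)·t^(s-1) dt

(108*2**s*s**2*(s - 3)*(s + 2)*(s**2 - 2*s + 1)*uppergamma(s, 3/2) - 108*2**s*s**2*(s - 3)*(s + 2)*(s**2 - 2*s + 1)*uppergamma(s, 3) - 108*2**s*s**2*(s - 3)*(s + 2) + 108*2**s*(s - 3)*(s + 2)*(s**2 - 2*s + 1) - 108*3**s*s*(s - 3)*(s + 2)*(s**2 - 2*s + 1)*log(2) + 108*3**s*s*(s - 3)*(s + 2)*(s**2 - 2*s + 1)*log(3) - 108*3**s*(s - 3)*(s + 2)*(s**2 - 2*s + 1) - 4*6**s*s**2*(s + 2)*(s**2 - 2*s + 1) + 216*s**3*(s - 3)*(s + 2)*log(2) - 216*s**2*(s - 3)*(s + 2)*log(2) + 216*s**2*(s - 3)*(s + 2) + 27*s**2*(s - 3)*(s**2 - 2*s + 1))/(108*2**s*s**2*(s - 3)*(s + 2)*(s**2 - 2*s + 1))
  -2 < Re(s) < 3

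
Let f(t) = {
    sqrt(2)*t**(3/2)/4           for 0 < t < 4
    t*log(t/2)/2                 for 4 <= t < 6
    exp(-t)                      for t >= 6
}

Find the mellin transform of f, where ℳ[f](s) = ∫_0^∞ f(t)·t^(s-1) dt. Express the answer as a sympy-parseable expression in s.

the common scale on t comes off first: t**(3/2) on [0, 2); t*log(t) on [2, 3); exp(-2*t) on [3, ∞)
f breaks at 4, 6 into 3 integrals to sum
on [0, 4) integrate f = sqrt(2)*t**(3/2)/4 against the kernel
segment 4 to 6 holds t*log(t/2)/2; add its integral
segment 6 to ∞ holds exp(-t); add its integral

(-12**s*s*(2*s + 3)*log(4) - 12**s*(2*s + 3)*log(4) + 12**s*(4*s + 6) + 12**s*sqrt(2)*(4*s**2 + 8*s + 4) + 3*18**s*s*(2*s + 3)*log(3) + 18**s*(-6*s - 9) + 3*18**s*(2*s + 3)*log(3) + 3**s*(2*s + 3)*(s**2 + 2*s + 1)*uppergamma(s, 6))/(3**s*(2*s + 3)*(s**2 + 2*s + 1))
  Re(s) > -3/2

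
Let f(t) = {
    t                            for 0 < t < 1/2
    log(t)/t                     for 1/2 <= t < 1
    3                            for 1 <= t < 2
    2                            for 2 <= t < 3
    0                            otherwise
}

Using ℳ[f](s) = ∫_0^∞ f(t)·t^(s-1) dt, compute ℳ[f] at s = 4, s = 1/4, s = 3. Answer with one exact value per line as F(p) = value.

summing 4 kernel integrals split by 1/2, 1, 2 yields ℳ[f](s)
[0, 1/2) adds the kernel integral of t
piece [1/2, 1): integrate log(t)/t against the kernel
between 1 and 2 the integrand is 3·t^(s-1)
segment [2, 3) carries 2; integrate it

F(4) = log(2)/24 + 62869/1440
F(1/4) = 2**(3/4)*(-310*2**(1/4) - 60*log(2) + 89 + 90*sqrt(2) + 180*6**(1/4))/45
F(3) = log(2)/8 + 3743/192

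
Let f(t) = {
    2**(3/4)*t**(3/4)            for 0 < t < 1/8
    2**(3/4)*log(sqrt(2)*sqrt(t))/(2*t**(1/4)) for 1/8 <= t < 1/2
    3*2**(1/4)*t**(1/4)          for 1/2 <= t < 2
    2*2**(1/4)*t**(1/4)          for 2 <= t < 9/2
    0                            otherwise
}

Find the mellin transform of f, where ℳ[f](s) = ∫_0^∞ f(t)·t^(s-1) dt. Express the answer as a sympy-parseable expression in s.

reversing the common scale on t: t**(3/4) on [0, 1/4); log(sqrt(t))/t**(1/4) on [1/4, 1); 3*t**(1/4) on [1, 4); …
back out the power substitution: t**(3/2) on [0, 1/2); log(t)/sqrt(t) on [1/2, 1); 3*sqrt(t) on [1, 2); …
back out the shared t-power: t on [0, 1/2); log(t)/t on [1/2, 1); 3 on [1, 2); …
breakpoints 1/8, 1/2, 2: one integral from each of the 4 segments
∫ over [0, 1/8) of 2**(3/4)*t**(3/4)·t^(s-1) joins the sum
segment 1/8 to 1/2 holds 2**(3/4)*log(sqrt(2)*sqrt(t))/(2*t**(1/4)); add its integral
∫ 3*2**(1/4)*t**(1/4)·t^(s-1) over [1/2, 2)
∫ over [2, 9/2) of 2*2**(1/4)*t**(1/4)·t^(s-1) joins the sum

2**(1/2 - 3*s)*(-3*2**(2*s + 3/2)*(4*s + 3)*(16*s - (4*s + 1)**2) + 2**(2*s + 5/2)*(4*s + 1)*(4*s + 3) + 2**(4*s + 2)*(4*s + 3)*(16*s - (4*s + 1)**2) + 4*6**(2*s + 1/2)*(4*s + 3)*(16*s - (4*s + 1)**2) - 4*(4*s + 1)**2*(4*s + 3)*log(2) - 8*(4*s + 1)*(4*s + 3) + 8*(4*s + 1)*(4*s + 3)*log(2) + (4*s + 1)*(16*s - (4*s + 1)**2))/((4*s + 1)*(4*s + 3)*(16*s - (4*s + 1)**2))
  Re(s) > -3/4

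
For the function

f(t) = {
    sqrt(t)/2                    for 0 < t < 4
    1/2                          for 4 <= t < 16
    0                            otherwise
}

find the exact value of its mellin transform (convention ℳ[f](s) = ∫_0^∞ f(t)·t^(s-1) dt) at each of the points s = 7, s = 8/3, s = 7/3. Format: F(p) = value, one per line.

reversing the power substitution: t/2 on [0, 2); 1/2 on [2, 4)
invert the common scale on t to get t on [0, 1); 1/2 on [1, 2)
summing 2 kernel integrals split by 4 yields ℳ[f](s)
between 0 and 4 the integrand is sqrt(t)/2·t^(s-1)
on [4, 16): add ∫ 1/2·t^(s-1) dt

F(7) = 2013372416/105
F(8/3) = 2**(1/3)*(78/19 + 192*2**(1/3))
F(7/3) = 24*2**(2/3)*(11 + 272*2**(2/3))/119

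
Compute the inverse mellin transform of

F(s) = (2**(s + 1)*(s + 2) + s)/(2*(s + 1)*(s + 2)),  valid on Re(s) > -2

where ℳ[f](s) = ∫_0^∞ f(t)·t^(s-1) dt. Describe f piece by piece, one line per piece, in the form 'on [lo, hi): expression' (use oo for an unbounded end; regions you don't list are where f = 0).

on [0, 1): t**2
on [1, 2): t/2

invert the shared t-power to get 1 on [0, 1); 1/(2*t) on [1, 2)
strip the shared t-power: t on [0, 1); 1/2 on [1, 2)
treat the 2 regions marked off by 1 separately and sum
piece [0, 1): integrate t**2 against the kernel
∫ over [1, 2) of t/2·t^(s-1) joins the sum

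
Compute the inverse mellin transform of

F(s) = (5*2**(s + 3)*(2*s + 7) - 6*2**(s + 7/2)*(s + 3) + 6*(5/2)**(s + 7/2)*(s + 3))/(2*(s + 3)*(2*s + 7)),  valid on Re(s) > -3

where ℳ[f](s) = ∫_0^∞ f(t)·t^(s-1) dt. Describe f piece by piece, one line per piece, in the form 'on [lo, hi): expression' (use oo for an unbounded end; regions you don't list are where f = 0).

on [0, 2): 5*t**3/2
on [2, 5/2): 3*t**(7/2)/2

the 2 pieces separated at 2 each add one integral
segment [0, 2) carries 5*t**3/2; integrate it
between 2 and 5/2 the integrand is 3*t**(7/2)/2·t^(s-1)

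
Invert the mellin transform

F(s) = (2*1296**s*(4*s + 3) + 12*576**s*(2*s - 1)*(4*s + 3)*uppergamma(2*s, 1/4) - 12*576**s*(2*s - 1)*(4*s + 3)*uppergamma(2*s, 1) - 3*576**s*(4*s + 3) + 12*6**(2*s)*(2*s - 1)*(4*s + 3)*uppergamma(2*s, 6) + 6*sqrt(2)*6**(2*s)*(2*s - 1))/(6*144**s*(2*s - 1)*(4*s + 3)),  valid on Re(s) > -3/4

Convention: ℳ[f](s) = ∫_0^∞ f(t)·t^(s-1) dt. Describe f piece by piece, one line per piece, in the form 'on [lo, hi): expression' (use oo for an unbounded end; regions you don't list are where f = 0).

undo the power substitution: t**(3/2) on [0, 1/2); exp(-t/2) on [1/2, 2); 1/(2*t) on [2, 3); …
the 4 pieces separated at 1/4, 4, 9 each add one integral
segment 0 to 1/4 holds t**(3/4); add its integral
the [1/4, 4) slice contributes ∫ exp(-sqrt(t)/2)·t^(s-1) dt
∫ over [4, 9) of 1/(2*sqrt(t))·t^(s-1) joins the sum
the [9, ∞) slice contributes ∫ exp(-2*sqrt(t))·t^(s-1) dt

on [0, 1/4): t**(3/4)
on [1/4, 4): exp(-sqrt(t)/2)
on [4, 9): 1/(2*sqrt(t))
on [9, oo): exp(-2*sqrt(t))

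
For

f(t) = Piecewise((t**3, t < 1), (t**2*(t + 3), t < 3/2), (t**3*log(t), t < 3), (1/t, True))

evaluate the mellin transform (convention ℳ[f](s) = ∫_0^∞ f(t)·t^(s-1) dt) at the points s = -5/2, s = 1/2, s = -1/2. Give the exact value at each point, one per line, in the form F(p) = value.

undo the shared t-power: t on [0, 1); t + 3 on [1, 3/2); t*log(t) on [3/2, 3); …
slice at 1, 3/2, 3, transform all 4 pieces, and sum them
for t in [0, 1): the term is ∫ t**3·t^(s-1)
over [1, 3/2), the kernel integral of t**2*(t + 3) enters the sum
for t in [3/2, 3): the term is ∫ t**3*log(t)·t^(s-1)
[3, ∞) adds the kernel integral of 1/t

F(-5/2) = -2266*sqrt(3)/567 + sqrt(6) + log(2**(sqrt(6))*3**(-sqrt(6) + 2*sqrt(3))) + 6
F(1/2) = -226*sqrt(3)/147 - 27*sqrt(6)*log(3)/56 - 6/5 + 27*sqrt(6)*log(2)/56 + 3861*sqrt(6)/1960 + 54*sqrt(3)*log(3)/7
F(-1/2) = -922*sqrt(3)/675 - 2 + 213*sqrt(6)/100 + log(2**(9*sqrt(6)/20)*3**(-9*sqrt(6)/20 + 18*sqrt(3)/5))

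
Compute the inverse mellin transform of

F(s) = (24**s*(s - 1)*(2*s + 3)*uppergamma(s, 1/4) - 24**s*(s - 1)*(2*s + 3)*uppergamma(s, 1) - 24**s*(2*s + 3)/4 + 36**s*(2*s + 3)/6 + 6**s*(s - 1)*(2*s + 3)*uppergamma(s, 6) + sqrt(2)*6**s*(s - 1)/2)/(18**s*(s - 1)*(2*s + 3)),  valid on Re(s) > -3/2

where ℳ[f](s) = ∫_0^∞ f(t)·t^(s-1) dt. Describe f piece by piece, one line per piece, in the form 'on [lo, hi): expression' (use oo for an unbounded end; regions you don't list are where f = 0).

on [0, 1/3): 3*sqrt(6)*t**(3/2)/4
on [1/3, 4/3): exp(-3*t/4)
on [4/3, 2): 1/(3*t)
on [2, oo): exp(-3*t)

undo the common scale on t: t**(3/2) on [0, 1/2); exp(-t/2) on [1/2, 2); 1/(2*t) on [2, 3); …
along the cuts 1/3, 4/3, 2, ℳ[f](s) splits into 4 integrals
on [0, 1/3) integrate f = 3*sqrt(6)*t**(3/2)/4 against the kernel
on [1/3, 4/3): add ∫ exp(-3*t/4)·t^(s-1) dt
[4/3, 2) adds the kernel integral of 1/(3*t)
between 2 and ∞ the integrand is exp(-3*t)·t^(s-1)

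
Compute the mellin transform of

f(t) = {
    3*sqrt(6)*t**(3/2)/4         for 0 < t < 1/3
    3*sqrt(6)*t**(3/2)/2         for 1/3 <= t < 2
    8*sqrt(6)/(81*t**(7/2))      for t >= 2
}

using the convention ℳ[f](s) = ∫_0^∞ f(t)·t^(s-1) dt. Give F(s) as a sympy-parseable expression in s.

(3880*sqrt(3)*6**s*s - 13620*sqrt(3)*6**s - 162*sqrt(2)*s + 567*sqrt(2))/(162*3**s*(4*s**2 - 8*s - 21))
  -3/2 < Re(s) < 7/2

the common scale on t comes off first: t**(3/2) on [0, 1/2); 2*t**(3/2) on [1/2, 3); t**(-7/2) on [3, ∞)
invert the shared t-power to get t on [0, 1/2); 2*t on [1/2, 3); t**(-4) on [3, ∞)
summing 3 kernel integrals split by 1/3, 2 yields ℳ[f](s)
on [0, 1/3) integrate f = 3*sqrt(6)*t**(3/2)/4 against the kernel
over [1/3, 2), the kernel integral of 3*sqrt(6)*t**(3/2)/2 enters the sum
segment 2 to ∞ holds 8*sqrt(6)/(81*t**(7/2)); add its integral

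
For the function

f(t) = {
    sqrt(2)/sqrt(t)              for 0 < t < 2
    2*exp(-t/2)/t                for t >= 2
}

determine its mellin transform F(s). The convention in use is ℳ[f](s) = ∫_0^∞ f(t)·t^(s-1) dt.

peel off the common scale on t: 1/sqrt(t) on [0, 1); exp(-t)/t on [1, ∞)
back out the shared t-power: sqrt(t) on [0, 1); exp(-t) on [1, ∞)
slice at 2, transform all 2 pieces, and sum them
segment [0, 2) carries sqrt(2)/sqrt(t); integrate it
the [2, ∞) slice contributes ∫ 2*exp(-t/2)/t·t^(s-1) dt

2**s*((2*s - 1)*uppergamma(s - 1, 1) + 2)/(2*s - 1)
  Re(s) > 1/2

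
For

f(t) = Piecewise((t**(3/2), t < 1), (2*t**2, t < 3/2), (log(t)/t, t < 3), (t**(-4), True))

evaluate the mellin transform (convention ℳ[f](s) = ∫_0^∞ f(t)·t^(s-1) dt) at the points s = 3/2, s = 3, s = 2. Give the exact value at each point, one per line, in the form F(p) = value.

F(3/2) = -538*sqrt(3)/135 - 5/21 + log(2**(sqrt(6))*3**(-sqrt(6) + 2*sqrt(3))) + 83*sqrt(6)/28
F(3) = 9*log(2)/8 + 271/180 + 27*log(3)/8
F(2) = 1759/2016 + 3*log(2)/2 + 3*log(3)/2

integrate the 4 segments split at 1, 3/2, 3, then add the results
segment 0 to 1 holds t**(3/2); add its integral
on [1, 3/2) integrate f = 2*t**2 against the kernel
segment [3/2, 3) carries log(t)/t; integrate it
on [3, ∞): add ∫ t**(-4)·t^(s-1) dt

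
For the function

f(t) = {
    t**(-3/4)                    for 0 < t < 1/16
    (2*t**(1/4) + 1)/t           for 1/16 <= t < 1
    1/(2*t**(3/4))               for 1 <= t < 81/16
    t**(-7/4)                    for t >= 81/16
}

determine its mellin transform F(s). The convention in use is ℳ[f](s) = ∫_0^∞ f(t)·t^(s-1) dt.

undo the shared t-power: t**(1/4) on [0, 1/16); 2*t**(1/4) + 1 on [1/16, 1); t**(1/4)/2 on [1, 81/16); …
undo the power substitution: sqrt(t) on [0, 1/4); 2*sqrt(t) + 1 on [1/4, 1); sqrt(t)/2 on [1, 9/4); …
remove the power substitution first: t on [0, 1/2); 2*t + 1 on [1/2, 1); t/2 on [1, 3/2); …
breakpoints 1/16, 1, 81/16: one integral from each of the 4 segments
the [0, 1/16) slice contributes ∫ t**(-3/4)·t^(s-1) dt
over [1/16, 1), the kernel integral of (2*t**(1/4) + 1)/t enters the sum
segment [1, 81/16) carries 1/(2*t**(3/4)); integrate it
the [81/16, ∞) slice contributes ∫ t**(-7/4)·t^(s-1) dt

(21870*2**(4*s)*(s - 1)*(4*s - 7) + 2187*2**(4*s)*(4*s - 7) - 512*3**(4*s)*(s - 1)*(4*s - 3) + 1296*81**s*(s - 1)*(4*s - 7) - 139968*s - 209952*(s - 1)*(4*s - 7) + 244944)/(2187*2**(4*s)*(s - 1)*(4*s - 7)*(4*s - 3))
  3/4 < Re(s) < 7/4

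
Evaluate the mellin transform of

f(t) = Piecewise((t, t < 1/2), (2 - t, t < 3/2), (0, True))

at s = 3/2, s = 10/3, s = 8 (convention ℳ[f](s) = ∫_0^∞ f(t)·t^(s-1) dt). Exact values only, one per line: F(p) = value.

F(3/2) = sqrt(2)*(-14 + 33*sqrt(3))/60
F(10/3) = 3*2**(2/3)*(-16 + 297*3**(1/3))/2080
F(8) = 9839/4608

slice at 1/2, transform all 2 pieces, and sum them
on [0, 1/2) integrate f = t against the kernel
∫ over [1/2, 3/2) of (2 - t)·t^(s-1) joins the sum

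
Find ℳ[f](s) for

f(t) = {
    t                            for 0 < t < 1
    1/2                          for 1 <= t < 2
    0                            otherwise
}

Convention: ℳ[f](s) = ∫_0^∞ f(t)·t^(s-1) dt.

along the cuts 1, ℳ[f](s) splits into 2 integrals
for t in [0, 1): the term is ∫ t·t^(s-1)
on [1, 2): add ∫ 1/2·t^(s-1) dt

(2**s*(s + 1) + s - 1)/(2*s*(s + 1))
  Re(s) > -1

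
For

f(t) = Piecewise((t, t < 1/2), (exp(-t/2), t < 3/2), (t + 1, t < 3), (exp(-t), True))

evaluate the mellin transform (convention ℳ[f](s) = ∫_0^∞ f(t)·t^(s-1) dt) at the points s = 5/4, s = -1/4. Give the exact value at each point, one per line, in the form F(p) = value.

linearity at 1/2, 3/2, 3 turns ℳ[f](s) into 4 summed integrals
on [0, 1/2): add ∫ t·t^(s-1) dt
on [1/2, 3/2): add ∫ exp(-t/2)·t^(s-1) dt
on [3/2, 3): add ∫ (t + 1)·t^(s-1) dt
for t in [3, ∞): the term is ∫ exp(-t)·t^(s-1)

F(5/4) = 2**(3/4)*(-99*3**(1/4) - 90*sqrt(2)*uppergamma(5/4, 3/4) + 45*2**(1/4)*uppergamma(5/4, 3) + 5 + 90*sqrt(2)*uppergamma(5/4, 1/4) + 288*6**(1/4))/90
F(-1/4) = 2**(1/4)*(-3*sqrt(2)*uppergamma(-1/4, 3/4) + 3*2**(3/4)*uppergamma(-1/4, 3) + 4 + 3*sqrt(2)*uppergamma(-1/4, 1/4) + 4*3**(3/4))/6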